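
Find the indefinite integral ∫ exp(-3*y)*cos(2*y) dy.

2*exp(-3*y)*sin(2*y)/13 - 3*exp(-3*y)*cos(2*y)/13 + C

Let I denote the integral. Integrate by parts with u = cos(2*y), dv = exp(-3*y) dy, so v = -exp(-3*y)/3: I = -exp(-3*y)*cos(2*y)/3 − (2/3)·∫ exp(-3*y)*sin(2*y) dy.
Apply parts again with u = sin(2*y), dv = exp(-3*y) dy: ∫ exp(-3*y)*sin(2*y) dy = -exp(-3*y)*sin(2*y)/3 + (2/3)·I. Substituting back brings back I: I = 2*exp(-3*y)*sin(2*y)/9 - exp(-3*y)*cos(2*y)/3 − (4/9)·I.
Solving for I: (1 + 4/9)·I equals the remaining terms, so I = (9/13)·(2*exp(-3*y)*sin(2*y)/9 - exp(-3*y)*cos(2*y)/3).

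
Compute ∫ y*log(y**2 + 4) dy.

y**2*log(y**2 + 4)/2 - y**2/2 + 2*log(y**2 + 4) + C

Let u = y**2 + 4, so du = (2*y) dy.
The integral becomes (1/2)·∫ log(u) du; integrate by parts with u′=log(u), dv′=du.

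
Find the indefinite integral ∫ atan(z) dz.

z*atan(z) - log(z**2 + 1)/2 + C

Use integration by parts with u = arctan(z), dv = dz.
Then du = 1/(z**2 + 1) dz.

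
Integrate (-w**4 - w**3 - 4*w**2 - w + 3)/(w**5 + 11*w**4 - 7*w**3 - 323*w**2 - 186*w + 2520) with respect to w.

-7*log(w - 4)/18 + log(w - 3)/5 - 37*log(w + 5)/9 + 27*log(w + 6)/2 - 51*log(w + 7)/5 + C

Factor the denominator: (w - 4)*(w - 3)*(w + 5)*(w + 6)*(w + 7).
Partial-fraction decomposition: -51/(5*(w + 7)) + 27/(2*(w + 6)) - 37/(9*(w + 5)) + 1/(5*(w - 3)) - 7/(18*(w - 4)).
Integrate each term: A/(w−a) contributes A·log|w−a|.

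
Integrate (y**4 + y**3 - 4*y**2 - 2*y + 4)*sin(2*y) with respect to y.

-y**4*cos(2*y)/2 + y**3*sin(2*y) - y**3*cos(2*y)/2 + 3*y**2*sin(2*y)/4 + 7*y**2*cos(2*y)/2 - 7*y*sin(2*y)/2 + 7*y*cos(2*y)/4 - 7*sin(2*y)/8 - 15*cos(2*y)/4 + C

Use integration by parts with u = y**4 + y**3 - 4*y**2 - 2*y + 4, dv = sin(2*y) dy, so v = -cos(2*y)/2.
Apply parts 4 times (tabular method): alternate signs, differentiate u down to 0, integrate dv up.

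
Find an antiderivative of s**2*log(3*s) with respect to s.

Use integration by parts with u = log(3*s), dv = s**2 ds.
Then du = 1/s ds and v = s**3/3.

s**3*(log(s) + log(3))/3 - s**3/9 + C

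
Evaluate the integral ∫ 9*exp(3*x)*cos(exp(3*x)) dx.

Let u = exp(3*x), so du = (3*exp(3*x)) dx.
Rewriting, the integral becomes 3·∫ cos(u) du = 3·sin(u).
Substituting back, u = exp(3*x).

3*sin(exp(3*x)) + C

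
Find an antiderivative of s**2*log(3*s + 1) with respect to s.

s**3*log(3*s + 1)/3 - s**3/9 + s**2/18 - s/27 + log(3*s + 1)/81 + C

Use integration by parts with u = log(3*s + 1), dv = s**2 ds.
Then du = 3/(3*s + 1) ds and v = s**3/3.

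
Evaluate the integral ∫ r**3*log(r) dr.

Use integration by parts with u = log(r), dv = r**3 dr.
Then du = 1/r dr and v = r**4/4.

r**4*log(r)/4 - r**4/16 + C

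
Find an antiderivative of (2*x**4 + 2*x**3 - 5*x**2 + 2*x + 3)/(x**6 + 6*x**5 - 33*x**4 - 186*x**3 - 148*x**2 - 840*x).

Factor the denominator: x*(x - 6)*(x + 5)*(x + 7)*(x**2 + 4).
Partial-fraction decomposition: (5943*x + 7318)/(122960*(x**2 + 4)) - 1930/(4823*(x + 7)) + 434/(1595*(x + 5)) + 953/(11440*(x - 6)) - 1/(280*x).
Integrate each term; A/(x−a) gives A·log|x−a|; the (Bx+D)/(x²+p²) term gives a log and an atan.

-log(x)/280 + 953*log(x - 6)/11440 + 434*log(x + 5)/1595 - 1930*log(x + 7)/4823 + 5943*log(x**2 + 4)/245920 + 3659*atan(x/2)/122960 + C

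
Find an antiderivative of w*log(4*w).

w**2*(log(w) + 2*log(2))/2 - w**2/4 + C

Use integration by parts with u = log(4*w), dv = w dw.
Then du = 1/w dw and v = w**2/2.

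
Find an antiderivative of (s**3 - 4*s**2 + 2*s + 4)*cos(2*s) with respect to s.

s**3*sin(2*s)/2 - 2*s**2*sin(2*s) + 3*s**2*cos(2*s)/4 + s*sin(2*s)/4 - 2*s*cos(2*s) + 3*sin(2*s) + cos(2*s)/8 + C

Use integration by parts with u = s**3 - 4*s**2 + 2*s + 4, dv = cos(2*s) ds, so v = sin(2*s)/2.
Apply parts 3 times (tabular method): alternate signs, differentiate u down to 0, integrate dv up.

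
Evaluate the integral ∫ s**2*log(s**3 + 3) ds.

Let u = s**3 + 3, so du = (3*s**2) ds.
The integral becomes (1/3)·∫ log(u) du; integrate by parts with u′=log(u), dv′=du.

s**3*log(s**3 + 3)/3 - s**3/3 + log(s**3 + 3) + C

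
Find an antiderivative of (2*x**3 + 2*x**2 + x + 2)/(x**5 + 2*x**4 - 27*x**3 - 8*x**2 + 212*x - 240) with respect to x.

Factor the denominator: (x - 3)*(x - 2)**2*(x + 4)*(x + 5).
Partial-fraction decomposition: -29/(56*(x + 5)) + 7/(18*(x + 4)) - 157/(126*(x - 2)) - 2/(3*(x - 2)**2) + 11/(8*(x - 3)).
Integrate each term; A/(x−a) gives A·log|x−a|; A/(x−a)² gives −A/(x−a).

11*log(x - 3)/8 - 157*log(x - 2)/126 + 7*log(x + 4)/18 - 29*log(x + 5)/56 + 2/(3*x - 6) + C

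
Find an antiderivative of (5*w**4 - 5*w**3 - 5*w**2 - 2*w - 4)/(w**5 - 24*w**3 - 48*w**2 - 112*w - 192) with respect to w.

Factor the denominator: (w - 6)*(w + 2)*(w + 4)*(w**2 + 4).
Partial-fraction decomposition: 3*(23*w - 72)/(200*(w**2 + 4)) + 381/(100*(w + 4)) - 25/(32*(w + 2)) + 1301/(800*(w - 6)).
Integrate each term; A/(w−a) gives A·log|w−a|; the (Bw+D)/(w²+p²) term gives a log and an atan.

1301*log(w - 6)/800 - 25*log(w + 2)/32 + 381*log(w + 4)/100 + 69*log(w**2 + 4)/400 - 27*atan(w/2)/50 + C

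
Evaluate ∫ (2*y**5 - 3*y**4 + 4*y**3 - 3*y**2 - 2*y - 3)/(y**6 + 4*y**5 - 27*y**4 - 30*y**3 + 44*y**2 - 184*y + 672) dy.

211*log(y - 4)/440 - 29*log(y - 2)/720 - 123*log(y + 3)/260 + 42325*log(y + 7)/20988 + 947*log(y**2 + 4)/110240 - 3871*atan(y/2)/55120 + C

Factor the denominator: (y - 4)*(y - 2)*(y + 3)*(y + 7)*(y**2 + 4).
Partial-fraction decomposition: (947*y - 7742)/(55120*(y**2 + 4)) + 42325/(20988*(y + 7)) - 123/(260*(y + 3)) - 29/(720*(y - 2)) + 211/(440*(y - 4)).
Integrate each term; A/(y−a) gives A·log|y−a|; the (By+D)/(y²+p²) term gives a log and an atan.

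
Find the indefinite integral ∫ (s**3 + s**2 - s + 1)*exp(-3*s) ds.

Use integration by parts with u = s**3 + s**2 - s + 1, dv = exp(-3*s) ds, so v = -exp(-3*s)/3.
Apply parts 3 times (tabular method): alternate signs, differentiate u down to 0, integrate dv up.

(-9*s**3 - 18*s**2 - 3*s - 10)*exp(-3*s)/27 + C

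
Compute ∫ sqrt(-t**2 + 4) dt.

Substitute t = 2·sin(θ), so dt = 2·cos(θ) dθ and the radical becomes sqrt(-t**2 + 4) = 2·cos(θ) by the Pythagorean identity.
Integrate the resulting trig expression in θ, then back-substitute θ = asin(t/2), sin(θ) = t/2, cos(θ) = sqrt(-t**2 + 4)/2 (absorbing any constant into C).

t*sqrt(-t**2 + 4)/2 + 2*asin(t/2) + C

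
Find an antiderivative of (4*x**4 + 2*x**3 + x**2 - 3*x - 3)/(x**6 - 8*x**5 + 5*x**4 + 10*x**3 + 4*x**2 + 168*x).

Factor the denominator: x*(x - 7)*(x - 3)*(x + 2)*(x**2 + 4).
Partial-fraction decomposition: -(2175*x + 1286)/(11024*(x**2 + 4)) - 11/(144*(x + 2)) - 25/(52*(x - 3)) + 10315/(13356*(x - 7)) - 1/(56*x).
Integrate each term; A/(x−a) gives A·log|x−a|; the (Bx+D)/(x²+p²) term gives a log and an atan.

-log(x)/56 + 10315*log(x - 7)/13356 - 25*log(x - 3)/52 - 11*log(x + 2)/144 - 2175*log(x**2 + 4)/22048 - 643*atan(x/2)/11024 + C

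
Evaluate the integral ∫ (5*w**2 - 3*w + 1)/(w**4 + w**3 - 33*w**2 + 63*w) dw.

log(w)/63 + 329*log(w - 3)/900 - 267*log(w + 7)/700 - 37/(30*w - 90) + C

Factor the denominator: w*(w - 3)**2*(w + 7).
Partial-fraction decomposition: -267/(700*(w + 7)) + 329/(900*(w - 3)) + 37/(30*(w - 3)**2) + 1/(63*w).
Integrate each term; A/(w−a) gives A·log|w−a|; A/(w−a)² gives −A/(w−a).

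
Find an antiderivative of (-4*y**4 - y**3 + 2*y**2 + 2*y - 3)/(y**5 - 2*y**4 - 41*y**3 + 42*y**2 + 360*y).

-log(y)/120 - 197*log(y - 6)/44 + 1051*log(y - 4)/504 + 16*log(y + 3)/21 - 1169*log(y + 5)/495 + C

Factor the denominator: y*(y - 6)*(y - 4)*(y + 3)*(y + 5).
Partial-fraction decomposition: -1169/(495*(y + 5)) + 16/(21*(y + 3)) + 1051/(504*(y - 4)) - 197/(44*(y - 6)) - 1/(120*y).
Integrate each term: A/(y−a) contributes A·log|y−a|.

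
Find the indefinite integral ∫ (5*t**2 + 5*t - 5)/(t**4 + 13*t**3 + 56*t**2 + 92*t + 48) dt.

-log(t + 1)/3 - 5*log(t + 2)/8 + 55*log(t + 4)/12 - 29*log(t + 6)/8 + C

Factor the denominator: (t + 1)*(t + 2)*(t + 4)*(t + 6).
Partial-fraction decomposition: -29/(8*(t + 6)) + 55/(12*(t + 4)) - 5/(8*(t + 2)) - 1/(3*(t + 1)).
Integrate each term: A/(t−a) contributes A·log|t−a|.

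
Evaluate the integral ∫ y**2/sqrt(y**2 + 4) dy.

Substitute y = 2·tan(θ), so dy = 2·sec(θ)^2 dθ and the radical becomes sqrt(y**2 + 4) = 2·sec(θ) by the Pythagorean identity.
Integrate the resulting trig expression in θ, then back-substitute tan(θ) = y/2, sec(θ) = sqrt(y**2 + 4)/2 (absorbing any constant into C).

y*sqrt(y**2 + 4)/2 - 2*log(y + sqrt(y**2 + 4)) + C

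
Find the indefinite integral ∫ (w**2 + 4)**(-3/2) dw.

w/(4*sqrt(w**2 + 4)) + C

Substitute w = 2·tan(θ), so dw = 2·sec(θ)^2 dθ and the radical becomes sqrt(w**2 + 4) = 2·sec(θ) by the Pythagorean identity.
Integrate the resulting trig expression in θ, then back-substitute tan(θ) = w/2, sec(θ) = sqrt(w**2 + 4)/2 (absorbing any constant into C).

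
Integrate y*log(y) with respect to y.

y**2*log(y)/2 - y**2/4 + C

Use integration by parts with u = log(y), dv = y dy.
Then du = 1/y dy and v = y**2/2.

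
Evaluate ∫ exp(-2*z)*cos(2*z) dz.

Let I denote the integral. Integrate by parts with u = cos(2*z), dv = exp(-2*z) dz, so v = -exp(-2*z)/2: I = -exp(-2*z)*cos(2*z)/2 − ∫ exp(-2*z)*sin(2*z) dz.
Apply parts again with u = sin(2*z), dv = exp(-2*z) dz: ∫ exp(-2*z)*sin(2*z) dz = -exp(-2*z)*sin(2*z)/2 + I. Substituting back brings back I: I = exp(-2*z)*sin(2*z)/2 - exp(-2*z)*cos(2*z)/2 − I.
Solving for I: (1 + 1)·I equals the remaining terms, so I = (1/2)·(exp(-2*z)*sin(2*z)/2 - exp(-2*z)*cos(2*z)/2).

exp(-2*z)*sin(2*z)/4 - exp(-2*z)*cos(2*z)/4 + C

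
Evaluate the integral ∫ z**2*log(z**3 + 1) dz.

Let u = z**3 + 1, so du = (3*z**2) dz.
The integral becomes (1/3)·∫ log(u) du; integrate by parts with u′=log(u), dv′=du.

z**3*log(z**3 + 1)/3 - z**3/3 + log(z**3 + 1)/3 + C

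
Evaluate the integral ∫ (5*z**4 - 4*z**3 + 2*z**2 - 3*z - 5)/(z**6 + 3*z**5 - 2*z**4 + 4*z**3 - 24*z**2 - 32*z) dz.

Factor the denominator: z*(z - 2)*(z + 1)*(z + 4)*(z**2 + 4).
Partial-fraction decomposition: (93*z + 82)/(160*(z**2 + 4)) - 35/(32*(z + 4)) + 1/(5*(z + 1)) + 5/(32*(z - 2)) + 5/(32*z).
Integrate each term; A/(z−a) gives A·log|z−a|; the (Bz+D)/(z²+p²) term gives a log and an atan.

log(z + 1)/5 - 35*log(z + 4)/32 + 93*log(z**2 + 4)/320 + 5*log(z**2 - 2*z)/32 + 41*atan(z/2)/160 + C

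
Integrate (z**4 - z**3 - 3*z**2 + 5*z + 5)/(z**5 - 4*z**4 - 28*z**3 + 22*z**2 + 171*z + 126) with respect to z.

1951*log(z - 7)/2880 - 47*log(z - 3)/480 - log(z + 1)/64 - 7*log(z + 2)/45 + 71*log(z + 3)/120 + C

Factor the denominator: (z - 7)*(z - 3)*(z + 1)*(z + 2)*(z + 3).
Partial-fraction decomposition: 71/(120*(z + 3)) - 7/(45*(z + 2)) - 1/(64*(z + 1)) - 47/(480*(z - 3)) + 1951/(2880*(z - 7)).
Integrate each term: A/(z−a) contributes A·log|z−a|.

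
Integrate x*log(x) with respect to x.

Use integration by parts with u = log(x), dv = x dx.
Then du = 1/x dx and v = x**2/2.

x**2*log(x)/2 - x**2/4 + C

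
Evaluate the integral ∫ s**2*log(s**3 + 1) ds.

s**3*log(s**3 + 1)/3 - s**3/3 + log(s**3 + 1)/3 + C

Let u = s**3 + 1, so du = (3*s**2) ds.
The integral becomes (1/3)·∫ log(u) du; integrate by parts with u′=log(u), dv′=du.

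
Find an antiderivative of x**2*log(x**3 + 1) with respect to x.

x**3*log(x**3 + 1)/3 - x**3/3 + log(x**3 + 1)/3 + C

Let u = x**3 + 1, so du = (3*x**2) dx.
The integral becomes (1/3)·∫ log(u) du; integrate by parts with u′=log(u), dv′=du.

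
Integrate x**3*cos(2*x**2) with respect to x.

Let u = x², du = 2x dx; rewrite as (1/2)∫ u^1·cos(2u) du.
Now integrate by parts 1 time.

x**2*sin(2*x**2)/4 + cos(2*x**2)/8 + C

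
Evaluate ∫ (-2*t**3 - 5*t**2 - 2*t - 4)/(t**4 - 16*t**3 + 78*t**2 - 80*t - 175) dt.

-949*log(t - 7)/32 + 995*log(t - 5)/36 + 5*log(t + 1)/288 - 389/(12*t - 60) + C

Factor the denominator: (t - 7)*(t - 5)**2*(t + 1).
Partial-fraction decomposition: 5/(288*(t + 1)) + 995/(36*(t - 5)) + 389/(12*(t - 5)**2) - 949/(32*(t - 7)).
Integrate each term; A/(t−a) gives A·log|t−a|; A/(t−a)² gives −A/(t−a).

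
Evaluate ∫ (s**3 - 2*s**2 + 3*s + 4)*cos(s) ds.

s**3*sin(s) - 2*s**2*sin(s) + 3*s**2*cos(s) - 3*s*sin(s) - 4*s*cos(s) + 8*sin(s) - 3*cos(s) + C

Use integration by parts with u = s**3 - 2*s**2 + 3*s + 4, dv = cos(s) ds, so v = sin(s).
Apply parts 3 times (tabular method): alternate signs, differentiate u down to 0, integrate dv up.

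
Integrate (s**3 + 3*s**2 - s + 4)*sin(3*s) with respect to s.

Use integration by parts with u = s**3 + 3*s**2 - s + 4, dv = sin(3*s) ds, so v = -cos(3*s)/3.
Apply parts 3 times (tabular method): alternate signs, differentiate u down to 0, integrate dv up.

-s**3*cos(3*s)/3 + s**2*sin(3*s)/3 - s**2*cos(3*s) + 2*s*sin(3*s)/3 + 5*s*cos(3*s)/9 - 5*sin(3*s)/27 - 10*cos(3*s)/9 + C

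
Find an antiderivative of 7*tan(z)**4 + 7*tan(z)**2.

7*tan(z)**3/3 + C

Let u = tan(z), so du = (tan(z)**2 + 1) dz.
Rewriting, the integral becomes 7·∫ u^2 du = 7·u^3/3.
Substituting back, u = tan(z).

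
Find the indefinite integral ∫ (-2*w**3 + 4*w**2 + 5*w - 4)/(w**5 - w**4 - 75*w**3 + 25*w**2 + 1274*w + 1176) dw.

Factor the denominator: (w - 7)*(w - 6)*(w + 1)*(w + 4)*(w + 7).
Partial-fraction decomposition: 281/(1092*(w + 7)) - 28/(165*(w + 4)) - 1/(336*(w + 1)) + 131/(455*(w - 6)) - 459/(1232*(w - 7)).
Integrate each term: A/(w−a) contributes A·log|w−a|.

-459*log(w - 7)/1232 + 131*log(w - 6)/455 - log(w + 1)/336 - 28*log(w + 4)/165 + 281*log(w + 7)/1092 + C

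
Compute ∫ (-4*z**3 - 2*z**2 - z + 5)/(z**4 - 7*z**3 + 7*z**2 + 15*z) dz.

Factor the denominator: z*(z - 5)*(z - 3)*(z + 1).
Partial-fraction decomposition: -1/(3*(z + 1)) + 31/(6*(z - 3)) - 55/(6*(z - 5)) + 1/(3*z).
Integrate each term: A/(z−a) contributes A·log|z−a|.

log(z)/3 - 55*log(z - 5)/6 + 31*log(z - 3)/6 - log(z + 1)/3 + C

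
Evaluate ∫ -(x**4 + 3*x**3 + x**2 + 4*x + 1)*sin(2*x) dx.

Use integration by parts with u = x**4 + 3*x**3 + x**2 + 4*x + 1, dv = -sin(2*x) dx, so v = cos(2*x)/2.
Apply parts 4 times (tabular method): alternate signs, differentiate u down to 0, integrate dv up.

x**4*cos(2*x)/2 - x**3*sin(2*x) + 3*x**3*cos(2*x)/2 - 9*x**2*sin(2*x)/4 - x**2*cos(2*x) + x*sin(2*x) - x*cos(2*x)/4 + sin(2*x)/8 + cos(2*x) + C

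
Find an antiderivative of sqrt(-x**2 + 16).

x*sqrt(-x**2 + 16)/2 + 8*asin(x/4) + C

Substitute x = 4·sin(θ), so dx = 4·cos(θ) dθ and the radical becomes sqrt(-x**2 + 16) = 4·cos(θ) by the Pythagorean identity.
Integrate the resulting trig expression in θ, then back-substitute θ = asin(x/4), sin(θ) = x/4, cos(θ) = sqrt(-x**2 + 16)/4 (absorbing any constant into C).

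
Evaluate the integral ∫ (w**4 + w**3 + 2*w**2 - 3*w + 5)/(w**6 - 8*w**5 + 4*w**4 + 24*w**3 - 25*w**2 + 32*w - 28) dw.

Factor the denominator: (w - 7)*(w - 2)*(w - 1)*(w + 2)*(w**2 + 1).
Partial-fraction decomposition: -2*(w + 7)/(125*(w**2 + 1)) - 1/(20*(w + 2)) + 1/(6*(w - 1)) - 31/(100*(w - 2)) + 157/(750*(w - 7)).
Integrate each term; A/(w−a) gives A·log|w−a|; the (Bw+D)/(w²+p²) term gives a log and an atan.

157*log(w - 7)/750 - 31*log(w - 2)/100 + log(w - 1)/6 - log(w + 2)/20 - log(w**2 + 1)/125 - 14*atan(w)/125 + C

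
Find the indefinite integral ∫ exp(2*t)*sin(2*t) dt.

exp(2*t)*sin(2*t)/4 - exp(2*t)*cos(2*t)/4 + C

Let I denote the integral. Integrate by parts with u = sin(2*t), dv = exp(2*t) dt, so v = exp(2*t)/2: I = exp(2*t)*sin(2*t)/2 − ∫ exp(2*t)*cos(2*t) dt.
Apply parts again with u = cos(2*t), dv = exp(2*t) dt: ∫ exp(2*t)*cos(2*t) dt = exp(2*t)*cos(2*t)/2 + I. Substituting back brings back I: I = exp(2*t)*sin(2*t)/2 - exp(2*t)*cos(2*t)/2 − I.
Solving for I: (1 + 1)·I equals the remaining terms, so I = (1/2)·(exp(2*t)*sin(2*t)/2 - exp(2*t)*cos(2*t)/2).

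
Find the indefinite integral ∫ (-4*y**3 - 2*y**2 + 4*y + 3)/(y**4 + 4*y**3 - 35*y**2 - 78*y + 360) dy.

-269*log(y - 4)/90 + 37*log(y - 3)/24 + 433*log(y + 5)/72 - 257*log(y + 6)/30 + C

Factor the denominator: (y - 4)*(y - 3)*(y + 5)*(y + 6).
Partial-fraction decomposition: -257/(30*(y + 6)) + 433/(72*(y + 5)) + 37/(24*(y - 3)) - 269/(90*(y - 4)).
Integrate each term: A/(y−a) contributes A·log|y−a|.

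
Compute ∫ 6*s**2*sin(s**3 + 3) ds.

-2*cos(s**3 + 3) + C

Let u = s**3 + 3, so du = (3*s**2) ds.
Rewriting, the integral becomes 2·∫ sin(u) du = 2·-cos(u).
Substituting back, u = s**3 + 3.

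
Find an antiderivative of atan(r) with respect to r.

r*atan(r) - log(r**2 + 1)/2 + C

Use integration by parts with u = arctan(r), dv = dr.
Then du = 1/(r**2 + 1) dr.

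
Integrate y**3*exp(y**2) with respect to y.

Let u = y², du = 2y dy; rewrite as (1/2)∫ u^1·exp(1u) du.
Now integrate by parts 1 time.

(y**2 - 1)*exp(y**2)/2 + C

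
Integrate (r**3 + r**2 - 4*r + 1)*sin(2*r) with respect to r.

-r**3*cos(2*r)/2 + 3*r**2*sin(2*r)/4 - r**2*cos(2*r)/2 + r*sin(2*r)/2 + 11*r*cos(2*r)/4 - 11*sin(2*r)/8 - cos(2*r)/4 + C

Use integration by parts with u = r**3 + r**2 - 4*r + 1, dv = sin(2*r) dr, so v = -cos(2*r)/2.
Apply parts 3 times (tabular method): alternate signs, differentiate u down to 0, integrate dv up.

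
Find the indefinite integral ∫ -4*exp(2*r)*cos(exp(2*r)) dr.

-2*sin(exp(2*r)) + C

Let u = exp(2*r), so du = (2*exp(2*r)) dr.
Rewriting, the integral becomes -2·∫ cos(u) du = -2·sin(u).
Substituting back, u = exp(2*r).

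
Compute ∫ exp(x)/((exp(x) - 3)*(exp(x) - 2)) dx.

log(exp(x) - 3) - log(exp(x) - 2) + C

Let u = e^x, du = e^x dx.
The integral becomes ∫ du/((u-3)(u-2)); decompose into partial fractions.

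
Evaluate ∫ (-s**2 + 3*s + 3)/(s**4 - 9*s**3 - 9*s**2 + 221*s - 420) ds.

Factor the denominator: (s - 7)*(s - 4)*(s - 3)*(s + 5).
Partial-fraction decomposition: 37/(864*(s + 5)) + 3/(32*(s - 3)) + 1/(27*(s - 4)) - 25/(144*(s - 7)).
Integrate each term: A/(s−a) contributes A·log|s−a|.

-25*log(s - 7)/144 + log(s - 4)/27 + 3*log(s - 3)/32 + 37*log(s + 5)/864 + C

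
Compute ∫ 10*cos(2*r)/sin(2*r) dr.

5*log(sin(2*r)) + C

Let u = sin(2*r), so du = (2*cos(2*r)) dr.
Rewriting, the integral becomes 5·∫ 1/u du = 5·log(u).
Substituting back, u = sin(2*r).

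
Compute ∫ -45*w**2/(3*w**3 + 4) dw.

Let u = 3*w**3 + 4, so du = (9*w**2) dw.
Rewriting, the integral becomes -5·∫ 1/u du = -5·log(u).
Substituting back, u = 3*w**3 + 4.

-5*log(3*w**3 + 4) + C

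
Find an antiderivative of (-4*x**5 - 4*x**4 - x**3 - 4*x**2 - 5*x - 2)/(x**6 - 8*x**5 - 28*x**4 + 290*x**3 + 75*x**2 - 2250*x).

Factor the denominator: x*(x - 6)*(x - 5)**2*(x + 3)*(x + 5).
Partial-fraction decomposition: -1256/(1375*(x + 5)) + 163/(864*(x + 3)) + 233899/(4000*(x - 5)) + 3813/(100*(x - 5)**2) - 18340/(297*(x - 6)) + 1/(1125*x).
Integrate each term; A/(x−a) gives A·log|x−a|; A/(x−a)² gives −A/(x−a).

log(x)/1125 - 18340*log(x - 6)/297 + 233899*log(x - 5)/4000 + 163*log(x + 3)/864 - 1256*log(x + 5)/1375 - 3813/(100*x - 500) + C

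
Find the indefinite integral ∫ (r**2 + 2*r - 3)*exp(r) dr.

Use integration by parts with u = r**2 + 2*r - 3, dv = exp(r) dr, so v = exp(r).
Apply parts 2 times (tabular method): alternate signs, differentiate u down to 0, integrate dv up.

(r**2 - 3)*exp(r) + C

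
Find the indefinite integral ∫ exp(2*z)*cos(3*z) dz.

3*exp(2*z)*sin(3*z)/13 + 2*exp(2*z)*cos(3*z)/13 + C

Let I denote the integral. Integrate by parts with u = cos(3*z), dv = exp(2*z) dz, so v = exp(2*z)/2: I = exp(2*z)*cos(3*z)/2 + (3/2)·∫ exp(2*z)*sin(3*z) dz.
Apply parts again with u = sin(3*z), dv = exp(2*z) dz: ∫ exp(2*z)*sin(3*z) dz = exp(2*z)*sin(3*z)/2 − (3/2)·I. Substituting back brings back I: I = 3*exp(2*z)*sin(3*z)/4 + exp(2*z)*cos(3*z)/2 − (9/4)·I.
Solving for I: (1 + 9/4)·I equals the remaining terms, so I = (4/13)·(3*exp(2*z)*sin(3*z)/4 + exp(2*z)*cos(3*z)/2).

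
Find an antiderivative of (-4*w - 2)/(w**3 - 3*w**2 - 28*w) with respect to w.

log(w)/14 - 30*log(w - 7)/77 + 7*log(w + 4)/22 + C

Factor the denominator: w*(w - 7)*(w + 4).
Partial-fraction decomposition: 7/(22*(w + 4)) - 30/(77*(w - 7)) + 1/(14*w).
Integrate each term: A/(w−a) contributes A·log|w−a|.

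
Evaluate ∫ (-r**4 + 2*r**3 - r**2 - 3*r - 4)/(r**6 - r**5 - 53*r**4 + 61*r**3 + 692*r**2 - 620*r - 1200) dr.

Factor the denominator: (r - 5)**2*(r - 2)*(r + 1)*(r + 4)*(r + 6).
Partial-fraction decomposition: 175/(968*(r + 6)) - 98/(729*(r + 4)) + 1/(324*(r + 1)) - 7/(648*(r - 2)) - 13633/(352836*(r - 5)) - 419/(1782*(r - 5)**2).
Integrate each term; A/(r−a) gives A·log|r−a|; A/(r−a)² gives −A/(r−a).

-13633*log(r - 5)/352836 - 7*log(r - 2)/648 + log(r + 1)/324 - 98*log(r + 4)/729 + 175*log(r + 6)/968 + 419/(1782*r - 8910) + C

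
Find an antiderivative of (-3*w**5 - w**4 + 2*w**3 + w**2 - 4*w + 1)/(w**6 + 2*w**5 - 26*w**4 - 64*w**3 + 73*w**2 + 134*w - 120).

-29*log(w - 5)/24 + 193*log(w - 1)/3600 - 11*log(w + 2)/18 + 77*log(w + 3)/16 - 907*log(w + 4)/150 - 1/(60*w - 60) + C

Factor the denominator: (w - 5)*(w - 1)**2*(w + 2)*(w + 3)*(w + 4).
Partial-fraction decomposition: -907/(150*(w + 4)) + 77/(16*(w + 3)) - 11/(18*(w + 2)) + 193/(3600*(w - 1)) + 1/(60*(w - 1)**2) - 29/(24*(w - 5)).
Integrate each term; A/(w−a) gives A·log|w−a|; A/(w−a)² gives −A/(w−a).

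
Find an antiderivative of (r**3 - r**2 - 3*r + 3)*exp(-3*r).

Use integration by parts with u = r**3 - r**2 - 3*r + 3, dv = exp(-3*r) dr, so v = -exp(-3*r)/3.
Apply parts 3 times (tabular method): alternate signs, differentiate u down to 0, integrate dv up.

(-r**3 + 3*r - 2)*exp(-3*r)/3 + C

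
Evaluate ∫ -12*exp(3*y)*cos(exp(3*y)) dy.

-4*sin(exp(3*y)) + C

Let u = exp(3*y), so du = (3*exp(3*y)) dy.
Rewriting, the integral becomes -4·∫ cos(u) du = -4·sin(u).
Substituting back, u = exp(3*y).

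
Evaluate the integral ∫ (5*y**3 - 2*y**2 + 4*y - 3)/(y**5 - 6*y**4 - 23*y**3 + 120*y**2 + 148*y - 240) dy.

1029*log(y - 6)/400 - 148*log(y - 5)/63 + log(y - 1)/75 + 59*log(y + 2)/336 - 371*log(y + 4)/900 + C

Factor the denominator: (y - 6)*(y - 5)*(y - 1)*(y + 2)*(y + 4).
Partial-fraction decomposition: -371/(900*(y + 4)) + 59/(336*(y + 2)) + 1/(75*(y - 1)) - 148/(63*(y - 5)) + 1029/(400*(y - 6)).
Integrate each term: A/(y−a) contributes A·log|y−a|.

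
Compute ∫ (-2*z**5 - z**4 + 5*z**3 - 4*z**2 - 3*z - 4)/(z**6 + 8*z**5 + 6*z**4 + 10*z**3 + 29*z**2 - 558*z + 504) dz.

-11*log(z - 2)/117 + 9*log(z - 1)/400 + 236*log(z + 4)/375 - 337*log(z + 7)/144 - 707*log(z**2 + 9)/6500 + 2114*atan(z/3)/4875 + C

Factor the denominator: (z - 2)*(z - 1)*(z + 4)*(z + 7)*(z**2 + 9).
Partial-fraction decomposition: -7*(101*z - 604)/(3250*(z**2 + 9)) - 337/(144*(z + 7)) + 236/(375*(z + 4)) + 9/(400*(z - 1)) - 11/(117*(z - 2)).
Integrate each term; A/(z−a) gives A·log|z−a|; the (Bz+D)/(z²+p²) term gives a log and an atan.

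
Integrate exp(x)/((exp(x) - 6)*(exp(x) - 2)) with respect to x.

log(exp(x) - 6)/4 - log(exp(x) - 2)/4 + C

Let u = e^x, du = e^x dx.
The integral becomes ∫ du/((u-2)(u-6)); decompose into partial fractions.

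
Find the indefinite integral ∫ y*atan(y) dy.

Use integration by parts with u = arctan(y), dv = y dy.
Then du = 1/(y**2 + 1) dy.

y**2*atan(y)/2 - y/2 + atan(y)/2 + C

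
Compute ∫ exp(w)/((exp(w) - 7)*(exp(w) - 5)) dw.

log(exp(w) - 7)/2 - log(exp(w) - 5)/2 + C

Let u = e^w, du = e^w dw.
The integral becomes ∫ du/((u-7)(u-5)); decompose into partial fractions.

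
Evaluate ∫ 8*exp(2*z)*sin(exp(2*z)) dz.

-4*cos(exp(2*z)) + C

Let u = exp(2*z), so du = (2*exp(2*z)) dz.
Rewriting, the integral becomes 4·∫ sin(u) du = 4·-cos(u).
Substituting back, u = exp(2*z).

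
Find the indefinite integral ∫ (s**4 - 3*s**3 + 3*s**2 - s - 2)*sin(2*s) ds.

Use integration by parts with u = s**4 - 3*s**3 + 3*s**2 - s - 2, dv = sin(2*s) ds, so v = -cos(2*s)/2.
Apply parts 4 times (tabular method): alternate signs, differentiate u down to 0, integrate dv up.

-s**4*cos(2*s)/2 + s**3*sin(2*s) + 3*s**3*cos(2*s)/2 - 9*s**2*sin(2*s)/4 - 7*s*cos(2*s)/4 + 7*sin(2*s)/8 + cos(2*s) + C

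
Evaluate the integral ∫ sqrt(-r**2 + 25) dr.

r*sqrt(-r**2 + 25)/2 + 25*asin(r/5)/2 + C

Substitute r = 5·sin(θ), so dr = 5·cos(θ) dθ and the radical becomes sqrt(-r**2 + 25) = 5·cos(θ) by the Pythagorean identity.
Integrate the resulting trig expression in θ, then back-substitute θ = asin(r/5), sin(θ) = r/5, cos(θ) = sqrt(-r**2 + 25)/5 (absorbing any constant into C).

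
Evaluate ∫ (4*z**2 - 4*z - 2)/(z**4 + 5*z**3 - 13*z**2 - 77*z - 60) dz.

Factor the denominator: (z - 4)*(z + 1)*(z + 3)*(z + 5).
Partial-fraction decomposition: -59/(36*(z + 5)) + 23/(14*(z + 3)) - 3/(20*(z + 1)) + 46/(315*(z - 4)).
Integrate each term: A/(z−a) contributes A·log|z−a|.

46*log(z - 4)/315 - 3*log(z + 1)/20 + 23*log(z + 3)/14 - 59*log(z + 5)/36 + C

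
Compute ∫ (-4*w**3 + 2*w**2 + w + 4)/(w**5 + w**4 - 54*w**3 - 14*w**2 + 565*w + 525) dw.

-101*log(w - 5)/512 + log(w + 1)/48 - 127*log(w + 3)/512 + 163*log(w + 7)/384 + 49/(64*w - 320) + C

Factor the denominator: (w - 5)**2*(w + 1)*(w + 3)*(w + 7).
Partial-fraction decomposition: 163/(384*(w + 7)) - 127/(512*(w + 3)) + 1/(48*(w + 1)) - 101/(512*(w - 5)) - 49/(64*(w - 5)**2).
Integrate each term; A/(w−a) gives A·log|w−a|; A/(w−a)² gives −A/(w−a).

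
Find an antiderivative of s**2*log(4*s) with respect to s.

Use integration by parts with u = log(4*s), dv = s**2 ds.
Then du = 1/s ds and v = s**3/3.

s**3*(log(s) + 2*log(2))/3 - s**3/9 + C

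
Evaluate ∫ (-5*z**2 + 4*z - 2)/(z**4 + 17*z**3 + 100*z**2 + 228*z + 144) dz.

Factor the denominator: (z + 1)*(z + 4)*(z + 6)**2.
Partial-fraction decomposition: -401/(50*(z + 6)) - 103/(5*(z + 6)**2) + 49/(6*(z + 4)) - 11/(75*(z + 1)).
Integrate each term; A/(z−a) gives A·log|z−a|; A/(z−a)² gives −A/(z−a).

-11*log(z + 1)/75 + 49*log(z + 4)/6 - 401*log(z + 6)/50 + 103/(5*z + 30) + C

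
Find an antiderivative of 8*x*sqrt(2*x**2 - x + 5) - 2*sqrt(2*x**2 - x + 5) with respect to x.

4*(2*x**2 - x + 5)**(3/2)/3 + C

Let u = 2*x**2 - x + 5, so du = (4*x - 1) dx.
Rewriting, the integral becomes 2·∫ √u du = 2·(2/3)u^(3/2).
Substituting back, u = 2*x**2 - x + 5.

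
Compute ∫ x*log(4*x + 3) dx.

Use integration by parts with u = log(4*x + 3), dv = x dx.
Then du = 4/(4*x + 3) dx and v = x**2/2.

x**2*log(4*x + 3)/2 - x**2/4 + 3*x/8 - 9*log(4*x + 3)/32 + C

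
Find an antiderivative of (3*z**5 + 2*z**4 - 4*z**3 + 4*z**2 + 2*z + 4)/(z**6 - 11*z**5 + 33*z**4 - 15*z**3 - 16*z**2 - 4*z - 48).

3152*log(z - 6)/259 - 851*log(z - 4)/85 + log(z - 2) - 3*log(z + 1)/70 - 145*log(z**2 + 1)/2516 - 19*atan(z)/1258 + C

Factor the denominator: (z - 6)*(z - 4)*(z - 2)*(z + 1)*(z**2 + 1).
Partial-fraction decomposition: -(145*z + 19)/(1258*(z**2 + 1)) - 3/(70*(z + 1)) + 1/(z - 2) - 851/(85*(z - 4)) + 3152/(259*(z - 6)).
Integrate each term; A/(z−a) gives A·log|z−a|; the (Bz+D)/(z²+p²) term gives a log and an atan.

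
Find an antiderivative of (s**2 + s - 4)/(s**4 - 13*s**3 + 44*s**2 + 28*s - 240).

Factor the denominator: (s - 6)*(s - 5)*(s - 4)*(s + 2).
Partial-fraction decomposition: 1/(168*(s + 2)) + 4/(3*(s - 4)) - 26/(7*(s - 5)) + 19/(8*(s - 6)).
Integrate each term: A/(s−a) contributes A·log|s−a|.

19*log(s - 6)/8 - 26*log(s - 5)/7 + 4*log(s - 4)/3 + log(s + 2)/168 + C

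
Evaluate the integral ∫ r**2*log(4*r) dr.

r**3*(log(r) + 2*log(2))/3 - r**3/9 + C

Use integration by parts with u = log(4*r), dv = r**2 dr.
Then du = 1/r dr and v = r**3/3.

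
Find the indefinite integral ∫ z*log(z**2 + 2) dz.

Let u = z**2 + 2, so du = (2*z) dz.
The integral becomes (1/2)·∫ log(u) du; integrate by parts with u′=log(u), dv′=du.

z**2*log(z**2 + 2)/2 - z**2/2 + log(z**2 + 2) + C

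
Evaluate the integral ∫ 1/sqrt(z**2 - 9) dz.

Substitute z = 3·sec(θ), so dz = 3·sec(θ)*tan(θ) dθ and the radical becomes sqrt(z**2 - 9) = 3·tan(θ) by the Pythagorean identity.
Integrate the resulting trig expression in θ, then back-substitute sec(θ) = z/3, tan(θ) = sqrt(z**2 - 9)/3 (absorbing any constant into C).

log(z + sqrt(z**2 - 9)) + C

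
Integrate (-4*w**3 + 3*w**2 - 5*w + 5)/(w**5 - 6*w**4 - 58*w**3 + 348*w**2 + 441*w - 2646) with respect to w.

Factor the denominator: (w - 7)*(w - 6)*(w - 3)*(w + 3)*(w + 7).
Partial-fraction decomposition: 1559/(7280*(w + 7)) - 31/(432*(w + 3)) - 91/(720*(w - 3)) + 781/(351*(w - 6)) - 251/(112*(w - 7)).
Integrate each term: A/(w−a) contributes A·log|w−a|.

-251*log(w - 7)/112 + 781*log(w - 6)/351 - 91*log(w - 3)/720 - 31*log(w + 3)/432 + 1559*log(w + 7)/7280 + C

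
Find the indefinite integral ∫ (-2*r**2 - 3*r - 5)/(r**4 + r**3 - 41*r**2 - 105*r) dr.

log(r)/21 - 31*log(r - 7)/210 - 7*log(r + 3)/30 + log(r + 5)/3 + C

Factor the denominator: r*(r - 7)*(r + 3)*(r + 5).
Partial-fraction decomposition: 1/(3*(r + 5)) - 7/(30*(r + 3)) - 31/(210*(r - 7)) + 1/(21*r).
Integrate each term: A/(r−a) contributes A·log|r−a|.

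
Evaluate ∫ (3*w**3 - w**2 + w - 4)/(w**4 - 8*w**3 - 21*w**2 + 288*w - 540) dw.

307*log(w - 6)/18 - 351*log(w - 5)/22 + 71*log(w - 3)/54 + 347*log(w + 6)/594 + C

Factor the denominator: (w - 6)*(w - 5)*(w - 3)*(w + 6).
Partial-fraction decomposition: 347/(594*(w + 6)) + 71/(54*(w - 3)) - 351/(22*(w - 5)) + 307/(18*(w - 6)).
Integrate each term: A/(w−a) contributes A·log|w−a|.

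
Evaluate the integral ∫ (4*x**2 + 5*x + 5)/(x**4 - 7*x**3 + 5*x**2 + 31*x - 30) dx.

65*log(x - 5)/28 - 14*log(x - 3)/5 + 7*log(x - 1)/12 - 11*log(x + 2)/105 + C

Factor the denominator: (x - 5)*(x - 3)*(x - 1)*(x + 2).
Partial-fraction decomposition: -11/(105*(x + 2)) + 7/(12*(x - 1)) - 14/(5*(x - 3)) + 65/(28*(x - 5)).
Integrate each term: A/(x−a) contributes A·log|x−a|.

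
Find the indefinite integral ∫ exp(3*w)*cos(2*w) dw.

2*exp(3*w)*sin(2*w)/13 + 3*exp(3*w)*cos(2*w)/13 + C

Let I denote the integral. Integrate by parts with u = cos(2*w), dv = exp(3*w) dw, so v = exp(3*w)/3: I = exp(3*w)*cos(2*w)/3 + (2/3)·∫ exp(3*w)*sin(2*w) dw.
Apply parts again with u = sin(2*w), dv = exp(3*w) dw: ∫ exp(3*w)*sin(2*w) dw = exp(3*w)*sin(2*w)/3 − (2/3)·I. Substituting back brings back I: I = 2*exp(3*w)*sin(2*w)/9 + exp(3*w)*cos(2*w)/3 − (4/9)·I.
Solving for I: (1 + 4/9)·I equals the remaining terms, so I = (9/13)·(2*exp(3*w)*sin(2*w)/9 + exp(3*w)*cos(2*w)/3).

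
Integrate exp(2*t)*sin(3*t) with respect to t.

2*exp(2*t)*sin(3*t)/13 - 3*exp(2*t)*cos(3*t)/13 + C

Let I denote the integral. Integrate by parts with u = sin(3*t), dv = exp(2*t) dt, so v = exp(2*t)/2: I = exp(2*t)*sin(3*t)/2 − (3/2)·∫ exp(2*t)*cos(3*t) dt.
Apply parts again with u = cos(3*t), dv = exp(2*t) dt: ∫ exp(2*t)*cos(3*t) dt = exp(2*t)*cos(3*t)/2 + (3/2)·I. Substituting back brings back I: I = exp(2*t)*sin(3*t)/2 - 3*exp(2*t)*cos(3*t)/4 − (9/4)·I.
Solving for I: (1 + 9/4)·I equals the remaining terms, so I = (4/13)·(exp(2*t)*sin(3*t)/2 - 3*exp(2*t)*cos(3*t)/4).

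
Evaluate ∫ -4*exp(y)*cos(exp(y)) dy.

-4*sin(exp(y)) + C

Let u = exp(y), so du = (exp(y)) dy.
Rewriting, the integral becomes -4·∫ cos(u) du = -4·sin(u).
Substituting back, u = exp(y).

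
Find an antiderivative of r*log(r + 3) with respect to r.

r**2*log(r + 3)/2 - r**2/4 + 3*r/2 - 9*log(r + 3)/2 + C

Use integration by parts with u = log(r + 3), dv = r dr.
Then du = 1/(r + 3) dr and v = r**2/2.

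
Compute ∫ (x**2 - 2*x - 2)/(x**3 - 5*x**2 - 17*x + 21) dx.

Factor the denominator: (x - 7)*(x - 1)*(x + 3).
Partial-fraction decomposition: 13/(40*(x + 3)) + 1/(8*(x - 1)) + 11/(20*(x - 7)).
Integrate each term: A/(x−a) contributes A·log|x−a|.

11*log(x - 7)/20 + log(x - 1)/8 + 13*log(x + 3)/40 + C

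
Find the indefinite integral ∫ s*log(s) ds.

Use integration by parts with u = log(s), dv = s ds.
Then du = 1/s ds and v = s**2/2.

s**2*log(s)/2 - s**2/4 + C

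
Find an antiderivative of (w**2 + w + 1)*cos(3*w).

w**2*sin(3*w)/3 + w*sin(3*w)/3 + 2*w*cos(3*w)/9 + 7*sin(3*w)/27 + cos(3*w)/9 + C

Use integration by parts with u = w**2 + w + 1, dv = cos(3*w) dw, so v = sin(3*w)/3.
Apply parts 2 times (tabular method): alternate signs, differentiate u down to 0, integrate dv up.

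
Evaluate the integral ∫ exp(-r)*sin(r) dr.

Let I denote the integral. Integrate by parts with u = sin(r), dv = exp(-r) dr, so v = -exp(-r): I = -exp(-r)*sin(r) + ∫ exp(-r)*cos(r) dr.
Apply parts again with u = cos(r), dv = exp(-r) dr: ∫ exp(-r)*cos(r) dr = -exp(-r)*cos(r) − I. Substituting back brings back I: I = -exp(-r)*sin(r) - exp(-r)*cos(r) − I.
Solving for I: (1 + 1)·I equals the remaining terms, so I = (1/2)·(-exp(-r)*sin(r) - exp(-r)*cos(r)).

-exp(-r)*sin(r)/2 - exp(-r)*cos(r)/2 + C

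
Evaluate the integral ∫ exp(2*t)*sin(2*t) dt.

Let I denote the integral. Integrate by parts with u = sin(2*t), dv = exp(2*t) dt, so v = exp(2*t)/2: I = exp(2*t)*sin(2*t)/2 − ∫ exp(2*t)*cos(2*t) dt.
Apply parts again with u = cos(2*t), dv = exp(2*t) dt: ∫ exp(2*t)*cos(2*t) dt = exp(2*t)*cos(2*t)/2 + I. Substituting back brings back I: I = exp(2*t)*sin(2*t)/2 - exp(2*t)*cos(2*t)/2 − I.
Solving for I: (1 + 1)·I equals the remaining terms, so I = (1/2)·(exp(2*t)*sin(2*t)/2 - exp(2*t)*cos(2*t)/2).

exp(2*t)*sin(2*t)/4 - exp(2*t)*cos(2*t)/4 + C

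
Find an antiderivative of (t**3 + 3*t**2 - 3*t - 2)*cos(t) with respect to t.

t**3*sin(t) + 3*t**2*sin(t) + 3*t**2*cos(t) - 9*t*sin(t) + 6*t*cos(t) - 8*sin(t) - 9*cos(t) + C

Use integration by parts with u = t**3 + 3*t**2 - 3*t - 2, dv = cos(t) dt, so v = sin(t).
Apply parts 3 times (tabular method): alternate signs, differentiate u down to 0, integrate dv up.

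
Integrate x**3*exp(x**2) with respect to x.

(x**2 - 1)*exp(x**2)/2 + C

Let u = x², du = 2x dx; rewrite as (1/2)∫ u^1·exp(1u) du.
Now integrate by parts 1 time.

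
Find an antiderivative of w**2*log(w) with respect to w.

w**3*log(w)/3 - w**3/9 + C

Use integration by parts with u = log(w), dv = w**2 dw.
Then du = 1/w dw and v = w**3/3.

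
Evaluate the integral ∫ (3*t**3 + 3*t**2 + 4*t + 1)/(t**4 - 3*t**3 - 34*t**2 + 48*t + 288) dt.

Factor the denominator: (t - 6)*(t - 4)*(t + 3)*(t + 4).
Partial-fraction decomposition: 159/(80*(t + 4)) - 65/(63*(t + 3)) - 257/(112*(t - 4)) + 781/(180*(t - 6)).
Integrate each term: A/(t−a) contributes A·log|t−a|.

781*log(t - 6)/180 - 257*log(t - 4)/112 - 65*log(t + 3)/63 + 159*log(t + 4)/80 + C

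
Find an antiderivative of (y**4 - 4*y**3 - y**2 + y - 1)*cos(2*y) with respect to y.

Use integration by parts with u = y**4 - 4*y**3 - y**2 + y - 1, dv = cos(2*y) dy, so v = sin(2*y)/2.
Apply parts 4 times (tabular method): alternate signs, differentiate u down to 0, integrate dv up.

y**4*sin(2*y)/2 - 2*y**3*sin(2*y) + y**3*cos(2*y) - 2*y**2*sin(2*y) - 3*y**2*cos(2*y) + 7*y*sin(2*y)/2 - 2*y*cos(2*y) + sin(2*y)/2 + 7*cos(2*y)/4 + C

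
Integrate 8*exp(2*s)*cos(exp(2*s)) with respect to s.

4*sin(exp(2*s)) + C

Let u = exp(2*s), so du = (2*exp(2*s)) ds.
Rewriting, the integral becomes 4·∫ cos(u) du = 4·sin(u).
Substituting back, u = exp(2*s).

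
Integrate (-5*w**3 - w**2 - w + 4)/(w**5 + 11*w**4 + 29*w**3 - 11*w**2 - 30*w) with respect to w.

-2*log(w)/15 - log(w - 1)/28 + 9*log(w + 1)/40 - 203*log(w + 5)/40 + 527*log(w + 6)/105 + C

Factor the denominator: w*(w - 1)*(w + 1)*(w + 5)*(w + 6).
Partial-fraction decomposition: 527/(105*(w + 6)) - 203/(40*(w + 5)) + 9/(40*(w + 1)) - 1/(28*(w - 1)) - 2/(15*w).
Integrate each term: A/(w−a) contributes A·log|w−a|.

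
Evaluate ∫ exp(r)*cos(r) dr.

Let I denote the integral. Integrate by parts with u = cos(r), dv = exp(r) dr, so v = exp(r): I = exp(r)*cos(r) + ∫ exp(r)*sin(r) dr.
Apply parts again with u = sin(r), dv = exp(r) dr: ∫ exp(r)*sin(r) dr = exp(r)*sin(r) − I. Substituting back brings back I: I = exp(r)*sin(r) + exp(r)*cos(r) − I.
Solving for I: (1 + 1)·I equals the remaining terms, so I = (1/2)·(exp(r)*sin(r) + exp(r)*cos(r)).

exp(r)*sin(r)/2 + exp(r)*cos(r)/2 + C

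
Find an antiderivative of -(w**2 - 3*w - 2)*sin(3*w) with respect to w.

Use integration by parts with u = w**2 - 3*w - 2, dv = -sin(3*w) dw, so v = cos(3*w)/3.
Apply parts 2 times (tabular method): alternate signs, differentiate u down to 0, integrate dv up.

w**2*cos(3*w)/3 - 2*w*sin(3*w)/9 - w*cos(3*w) + sin(3*w)/3 - 20*cos(3*w)/27 + C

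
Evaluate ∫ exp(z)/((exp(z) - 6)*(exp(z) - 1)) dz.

log(exp(z) - 6)/5 - log(exp(z) - 1)/5 + C

Let u = e^z, du = e^z dz.
The integral becomes ∫ du/((u-1)(u-6)); decompose into partial fractions.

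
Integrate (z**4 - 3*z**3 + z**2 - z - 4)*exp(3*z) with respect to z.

Use integration by parts with u = z**4 - 3*z**3 + z**2 - z - 4, dv = exp(3*z) dz, so v = exp(3*z)/3.
Apply parts 4 times (tabular method): alternate signs, differentiate u down to 0, integrate dv up.

(27*z**4 - 117*z**3 + 144*z**2 - 123*z - 67)*exp(3*z)/81 + C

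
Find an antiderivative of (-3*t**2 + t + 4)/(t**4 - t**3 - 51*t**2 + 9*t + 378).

Factor the denominator: (t - 7)*(t - 3)*(t + 3)*(t + 6).
Partial-fraction decomposition: 110/(351*(t + 6)) - 13/(90*(t + 3)) + 5/(54*(t - 3)) - 17/(65*(t - 7)).
Integrate each term: A/(t−a) contributes A·log|t−a|.

-17*log(t - 7)/65 + 5*log(t - 3)/54 - 13*log(t + 3)/90 + 110*log(t + 6)/351 + C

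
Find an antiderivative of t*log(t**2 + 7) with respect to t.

t**2*log(t**2 + 7)/2 - t**2/2 + 7*log(t**2 + 7)/2 + C

Let u = t**2 + 7, so du = (2*t) dt.
The integral becomes (1/2)·∫ log(u) du; integrate by parts with u′=log(u), dv′=du.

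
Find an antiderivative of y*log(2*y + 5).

y**2*log(2*y + 5)/2 - y**2/4 + 5*y/4 - 25*log(2*y + 5)/8 + C

Use integration by parts with u = log(2*y + 5), dv = y dy.
Then du = 2/(2*y + 5) dy and v = y**2/2.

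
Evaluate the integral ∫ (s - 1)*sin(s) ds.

Use integration by parts with u = s - 1, dv = sin(s) ds, so v = -cos(s).
Apply parts 1 times (tabular method): alternate signs, differentiate u down to 0, integrate dv up.

-s*cos(s) + sin(s) + cos(s) + C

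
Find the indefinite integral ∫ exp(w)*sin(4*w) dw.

Let I denote the integral. Integrate by parts with u = sin(4*w), dv = exp(w) dw, so v = exp(w): I = exp(w)*sin(4*w) − 4·∫ exp(w)*cos(4*w) dw.
Apply parts again with u = cos(4*w), dv = exp(w) dw: ∫ exp(w)*cos(4*w) dw = exp(w)*cos(4*w) + 4·I. Substituting back brings back I: I = exp(w)*sin(4*w) - 4*exp(w)*cos(4*w) − 16·I.
Solving for I: (1 + 16)·I equals the remaining terms, so I = (1/17)·(exp(w)*sin(4*w) - 4*exp(w)*cos(4*w)).

exp(w)*sin(4*w)/17 - 4*exp(w)*cos(4*w)/17 + C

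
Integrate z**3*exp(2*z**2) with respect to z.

(2*z**2 - 1)*exp(2*z**2)/8 + C

Let u = z², du = 2z dz; rewrite as (1/2)∫ u^1·exp(2u) du.
Now integrate by parts 1 time.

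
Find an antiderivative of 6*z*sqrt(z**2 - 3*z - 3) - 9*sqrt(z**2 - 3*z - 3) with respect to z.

Let u = z**2 - 3*z - 3, so du = (2*z - 3) dz.
Rewriting, the integral becomes 3·∫ √u du = 3·(2/3)u^(3/2).
Substituting back, u = z**2 - 3*z - 3.

2*(z**2 - 3*z - 3)**(3/2) + C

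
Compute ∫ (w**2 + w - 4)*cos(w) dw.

w**2*sin(w) + w*sin(w) + 2*w*cos(w) - 6*sin(w) + cos(w) + C

Use integration by parts with u = w**2 + w - 4, dv = cos(w) dw, so v = sin(w).
Apply parts 2 times (tabular method): alternate signs, differentiate u down to 0, integrate dv up.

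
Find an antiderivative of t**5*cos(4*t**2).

t**4*sin(4*t**2)/8 + t**2*cos(4*t**2)/16 - sin(4*t**2)/64 + C

Let u = t², du = 2t dt; rewrite as (1/2)∫ u^2·cos(4u) du.
Now integrate by parts 2 times.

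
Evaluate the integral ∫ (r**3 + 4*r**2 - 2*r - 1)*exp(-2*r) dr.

(-4*r**3 - 22*r**2 - 14*r - 3)*exp(-2*r)/8 + C

Use integration by parts with u = r**3 + 4*r**2 - 2*r - 1, dv = exp(-2*r) dr, so v = -exp(-2*r)/2.
Apply parts 3 times (tabular method): alternate signs, differentiate u down to 0, integrate dv up.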